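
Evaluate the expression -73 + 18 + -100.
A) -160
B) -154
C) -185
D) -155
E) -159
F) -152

First: -73 + 18 = -55
Then: -55 + -100 = -155
D) -155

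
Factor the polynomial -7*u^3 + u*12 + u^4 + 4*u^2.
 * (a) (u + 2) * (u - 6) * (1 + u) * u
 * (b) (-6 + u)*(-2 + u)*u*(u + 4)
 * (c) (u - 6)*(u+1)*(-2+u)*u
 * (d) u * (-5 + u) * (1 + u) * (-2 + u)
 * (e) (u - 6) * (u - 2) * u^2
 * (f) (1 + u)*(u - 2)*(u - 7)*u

We need to factor -7*u^3 + u*12 + u^4 + 4*u^2.
The factored form is (u - 6)*(u+1)*(-2+u)*u.
c) (u - 6)*(u+1)*(-2+u)*u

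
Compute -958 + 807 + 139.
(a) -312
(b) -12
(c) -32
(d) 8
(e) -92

First: -958 + 807 = -151
Then: -151 + 139 = -12
b) -12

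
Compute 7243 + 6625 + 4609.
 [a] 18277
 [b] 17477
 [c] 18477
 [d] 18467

First: 7243 + 6625 = 13868
Then: 13868 + 4609 = 18477
c) 18477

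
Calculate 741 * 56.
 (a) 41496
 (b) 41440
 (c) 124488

741 * 56 = 41496
a) 41496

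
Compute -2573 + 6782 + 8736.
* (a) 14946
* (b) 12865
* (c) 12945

First: -2573 + 6782 = 4209
Then: 4209 + 8736 = 12945
c) 12945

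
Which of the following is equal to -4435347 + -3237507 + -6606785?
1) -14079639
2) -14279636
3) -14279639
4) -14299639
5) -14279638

First: -4435347 + -3237507 = -7672854
Then: -7672854 + -6606785 = -14279639
3) -14279639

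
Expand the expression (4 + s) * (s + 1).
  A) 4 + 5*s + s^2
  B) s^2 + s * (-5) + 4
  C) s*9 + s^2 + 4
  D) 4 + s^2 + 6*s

Expanding (4 + s) * (s + 1):
= 4 + 5*s + s^2
A) 4 + 5*s + s^2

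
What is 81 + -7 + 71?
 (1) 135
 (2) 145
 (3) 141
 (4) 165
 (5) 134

First: 81 + -7 = 74
Then: 74 + 71 = 145
2) 145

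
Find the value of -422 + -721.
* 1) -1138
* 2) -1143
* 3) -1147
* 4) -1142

-422 + -721 = -1143
2) -1143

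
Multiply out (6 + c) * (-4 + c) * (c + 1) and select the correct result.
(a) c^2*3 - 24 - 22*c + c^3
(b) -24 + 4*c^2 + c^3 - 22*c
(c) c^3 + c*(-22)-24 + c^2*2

Expanding (6 + c) * (-4 + c) * (c + 1):
= c^2*3 - 24 - 22*c + c^3
a) c^2*3 - 24 - 22*c + c^3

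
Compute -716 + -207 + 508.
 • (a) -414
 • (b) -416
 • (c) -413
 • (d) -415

First: -716 + -207 = -923
Then: -923 + 508 = -415
d) -415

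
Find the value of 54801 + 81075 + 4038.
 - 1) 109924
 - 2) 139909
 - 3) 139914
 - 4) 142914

First: 54801 + 81075 = 135876
Then: 135876 + 4038 = 139914
3) 139914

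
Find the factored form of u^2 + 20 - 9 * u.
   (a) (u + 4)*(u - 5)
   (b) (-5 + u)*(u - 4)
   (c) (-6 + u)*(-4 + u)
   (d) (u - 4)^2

We need to factor u^2 + 20 - 9 * u.
The factored form is (-5 + u)*(u - 4).
b) (-5 + u)*(u - 4)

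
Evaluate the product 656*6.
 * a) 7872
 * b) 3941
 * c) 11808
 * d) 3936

656 * 6 = 3936
d) 3936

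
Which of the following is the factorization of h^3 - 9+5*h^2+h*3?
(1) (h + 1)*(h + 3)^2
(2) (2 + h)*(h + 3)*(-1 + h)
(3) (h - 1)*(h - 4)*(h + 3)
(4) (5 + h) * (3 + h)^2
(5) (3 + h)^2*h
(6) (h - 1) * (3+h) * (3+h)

We need to factor h^3 - 9+5*h^2+h*3.
The factored form is (h - 1) * (3+h) * (3+h).
6) (h - 1) * (3+h) * (3+h)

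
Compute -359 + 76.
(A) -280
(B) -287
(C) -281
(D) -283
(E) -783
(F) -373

-359 + 76 = -283
D) -283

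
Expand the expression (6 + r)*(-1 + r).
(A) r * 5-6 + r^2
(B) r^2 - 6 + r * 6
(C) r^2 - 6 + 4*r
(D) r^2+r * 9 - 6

Expanding (6 + r)*(-1 + r):
= r * 5-6 + r^2
A) r * 5-6 + r^2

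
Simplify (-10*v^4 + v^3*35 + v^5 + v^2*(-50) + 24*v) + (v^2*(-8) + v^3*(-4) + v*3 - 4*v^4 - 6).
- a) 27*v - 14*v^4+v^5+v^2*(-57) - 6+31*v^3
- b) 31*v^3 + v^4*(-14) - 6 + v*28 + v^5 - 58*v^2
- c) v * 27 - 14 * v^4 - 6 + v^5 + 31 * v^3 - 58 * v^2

Adding the polynomials and combining like terms:
(-10*v^4 + v^3*35 + v^5 + v^2*(-50) + 24*v) + (v^2*(-8) + v^3*(-4) + v*3 - 4*v^4 - 6)
= v * 27 - 14 * v^4 - 6 + v^5 + 31 * v^3 - 58 * v^2
c) v * 27 - 14 * v^4 - 6 + v^5 + 31 * v^3 - 58 * v^2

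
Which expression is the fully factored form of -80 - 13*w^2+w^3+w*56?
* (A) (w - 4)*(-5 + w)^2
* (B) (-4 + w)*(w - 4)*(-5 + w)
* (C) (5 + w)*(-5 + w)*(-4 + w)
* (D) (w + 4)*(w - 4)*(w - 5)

We need to factor -80 - 13*w^2+w^3+w*56.
The factored form is (-4 + w)*(w - 4)*(-5 + w).
B) (-4 + w)*(w - 4)*(-5 + w)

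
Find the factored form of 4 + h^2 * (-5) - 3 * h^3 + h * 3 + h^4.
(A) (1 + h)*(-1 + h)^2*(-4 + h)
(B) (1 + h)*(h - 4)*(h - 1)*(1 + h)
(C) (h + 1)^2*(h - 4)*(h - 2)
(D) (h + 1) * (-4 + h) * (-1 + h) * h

We need to factor 4 + h^2 * (-5) - 3 * h^3 + h * 3 + h^4.
The factored form is (1 + h)*(h - 4)*(h - 1)*(1 + h).
B) (1 + h)*(h - 4)*(h - 1)*(1 + h)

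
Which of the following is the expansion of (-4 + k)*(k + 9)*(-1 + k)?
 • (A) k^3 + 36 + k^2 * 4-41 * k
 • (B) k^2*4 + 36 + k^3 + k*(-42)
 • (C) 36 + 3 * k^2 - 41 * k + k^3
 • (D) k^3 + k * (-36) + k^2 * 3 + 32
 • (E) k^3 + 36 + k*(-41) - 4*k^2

Expanding (-4 + k)*(k + 9)*(-1 + k):
= k^3 + 36 + k^2 * 4-41 * k
A) k^3 + 36 + k^2 * 4-41 * k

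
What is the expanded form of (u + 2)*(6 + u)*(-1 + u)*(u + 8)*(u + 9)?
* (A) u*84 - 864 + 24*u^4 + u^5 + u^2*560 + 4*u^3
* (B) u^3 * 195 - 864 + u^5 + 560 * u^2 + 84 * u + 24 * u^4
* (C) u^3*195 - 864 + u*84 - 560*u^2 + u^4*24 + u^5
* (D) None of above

Expanding (u + 2)*(6 + u)*(-1 + u)*(u + 8)*(u + 9):
= u^3 * 195 - 864 + u^5 + 560 * u^2 + 84 * u + 24 * u^4
B) u^3 * 195 - 864 + u^5 + 560 * u^2 + 84 * u + 24 * u^4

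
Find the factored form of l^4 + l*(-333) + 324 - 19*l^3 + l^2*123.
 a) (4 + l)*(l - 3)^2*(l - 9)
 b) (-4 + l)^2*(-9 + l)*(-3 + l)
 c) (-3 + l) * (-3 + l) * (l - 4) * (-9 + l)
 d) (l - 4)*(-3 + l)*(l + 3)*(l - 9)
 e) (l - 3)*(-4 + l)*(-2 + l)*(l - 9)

We need to factor l^4 + l*(-333) + 324 - 19*l^3 + l^2*123.
The factored form is (-3 + l) * (-3 + l) * (l - 4) * (-9 + l).
c) (-3 + l) * (-3 + l) * (l - 4) * (-9 + l)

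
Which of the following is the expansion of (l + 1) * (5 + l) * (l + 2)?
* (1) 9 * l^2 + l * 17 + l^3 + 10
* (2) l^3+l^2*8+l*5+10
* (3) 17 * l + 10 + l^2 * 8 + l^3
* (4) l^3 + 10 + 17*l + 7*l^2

Expanding (l + 1) * (5 + l) * (l + 2):
= 17 * l + 10 + l^2 * 8 + l^3
3) 17 * l + 10 + l^2 * 8 + l^3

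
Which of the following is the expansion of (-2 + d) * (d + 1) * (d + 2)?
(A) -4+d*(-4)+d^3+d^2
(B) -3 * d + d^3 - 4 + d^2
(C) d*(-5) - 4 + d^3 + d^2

Expanding (-2 + d) * (d + 1) * (d + 2):
= -4+d*(-4)+d^3+d^2
A) -4+d*(-4)+d^3+d^2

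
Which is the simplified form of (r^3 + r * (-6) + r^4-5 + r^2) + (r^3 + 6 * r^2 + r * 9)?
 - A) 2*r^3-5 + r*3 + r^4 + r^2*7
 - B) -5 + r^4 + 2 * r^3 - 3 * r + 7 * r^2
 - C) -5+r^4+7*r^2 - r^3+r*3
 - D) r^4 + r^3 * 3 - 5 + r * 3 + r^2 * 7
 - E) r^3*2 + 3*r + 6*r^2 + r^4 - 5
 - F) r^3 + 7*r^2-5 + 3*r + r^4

Adding the polynomials and combining like terms:
(r^3 + r*(-6) + r^4 - 5 + r^2) + (r^3 + 6*r^2 + r*9)
= 2*r^3-5 + r*3 + r^4 + r^2*7
A) 2*r^3-5 + r*3 + r^4 + r^2*7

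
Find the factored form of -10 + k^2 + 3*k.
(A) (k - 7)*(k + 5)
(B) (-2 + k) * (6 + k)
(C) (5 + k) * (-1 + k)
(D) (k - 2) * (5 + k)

We need to factor -10 + k^2 + 3*k.
The factored form is (k - 2) * (5 + k).
D) (k - 2) * (5 + k)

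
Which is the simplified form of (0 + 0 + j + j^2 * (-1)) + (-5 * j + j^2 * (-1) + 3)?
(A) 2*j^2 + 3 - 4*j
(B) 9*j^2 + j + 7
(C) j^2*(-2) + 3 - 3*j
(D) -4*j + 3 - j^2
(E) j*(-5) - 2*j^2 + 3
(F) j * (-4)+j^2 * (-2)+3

Adding the polynomials and combining like terms:
(0 + 0 + j + j^2*(-1)) + (-5*j + j^2*(-1) + 3)
= j * (-4)+j^2 * (-2)+3
F) j * (-4)+j^2 * (-2)+3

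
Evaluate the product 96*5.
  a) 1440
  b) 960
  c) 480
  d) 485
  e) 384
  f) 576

96 * 5 = 480
c) 480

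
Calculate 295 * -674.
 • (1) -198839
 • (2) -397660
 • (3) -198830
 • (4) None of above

295 * -674 = -198830
3) -198830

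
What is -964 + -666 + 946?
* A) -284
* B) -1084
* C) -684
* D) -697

First: -964 + -666 = -1630
Then: -1630 + 946 = -684
C) -684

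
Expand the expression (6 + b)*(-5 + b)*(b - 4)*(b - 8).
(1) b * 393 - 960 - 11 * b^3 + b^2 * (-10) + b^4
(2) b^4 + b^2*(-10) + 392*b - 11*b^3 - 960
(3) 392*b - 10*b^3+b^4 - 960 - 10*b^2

Expanding (6 + b)*(-5 + b)*(b - 4)*(b - 8):
= b^4 + b^2*(-10) + 392*b - 11*b^3 - 960
2) b^4 + b^2*(-10) + 392*b - 11*b^3 - 960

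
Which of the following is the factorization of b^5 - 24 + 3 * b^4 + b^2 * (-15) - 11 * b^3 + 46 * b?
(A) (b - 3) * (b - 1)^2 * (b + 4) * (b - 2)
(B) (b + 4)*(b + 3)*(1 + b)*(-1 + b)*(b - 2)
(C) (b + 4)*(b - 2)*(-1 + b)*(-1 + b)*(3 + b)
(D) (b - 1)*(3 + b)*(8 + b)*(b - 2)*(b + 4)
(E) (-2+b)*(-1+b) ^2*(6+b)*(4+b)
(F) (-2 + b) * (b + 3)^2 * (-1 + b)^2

We need to factor b^5 - 24 + 3 * b^4 + b^2 * (-15) - 11 * b^3 + 46 * b.
The factored form is (b + 4)*(b - 2)*(-1 + b)*(-1 + b)*(3 + b).
C) (b + 4)*(b - 2)*(-1 + b)*(-1 + b)*(3 + b)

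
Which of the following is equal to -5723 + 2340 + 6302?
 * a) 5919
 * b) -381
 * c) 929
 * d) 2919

First: -5723 + 2340 = -3383
Then: -3383 + 6302 = 2919
d) 2919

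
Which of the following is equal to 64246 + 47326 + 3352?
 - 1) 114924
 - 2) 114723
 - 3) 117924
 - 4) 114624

First: 64246 + 47326 = 111572
Then: 111572 + 3352 = 114924
1) 114924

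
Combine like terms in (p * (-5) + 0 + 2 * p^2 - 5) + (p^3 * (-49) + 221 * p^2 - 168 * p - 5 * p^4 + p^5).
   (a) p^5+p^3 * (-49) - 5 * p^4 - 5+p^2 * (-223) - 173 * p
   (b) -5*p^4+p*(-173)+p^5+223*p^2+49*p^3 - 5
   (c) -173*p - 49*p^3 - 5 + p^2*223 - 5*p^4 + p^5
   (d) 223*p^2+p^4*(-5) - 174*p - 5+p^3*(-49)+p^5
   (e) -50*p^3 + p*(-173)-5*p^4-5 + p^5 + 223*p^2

Adding the polynomials and combining like terms:
(p*(-5) + 0 + 2*p^2 - 5) + (p^3*(-49) + 221*p^2 - 168*p - 5*p^4 + p^5)
= -173*p - 49*p^3 - 5 + p^2*223 - 5*p^4 + p^5
c) -173*p - 49*p^3 - 5 + p^2*223 - 5*p^4 + p^5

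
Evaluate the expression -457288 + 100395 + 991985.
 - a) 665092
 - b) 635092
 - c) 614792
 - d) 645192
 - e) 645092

First: -457288 + 100395 = -356893
Then: -356893 + 991985 = 635092
b) 635092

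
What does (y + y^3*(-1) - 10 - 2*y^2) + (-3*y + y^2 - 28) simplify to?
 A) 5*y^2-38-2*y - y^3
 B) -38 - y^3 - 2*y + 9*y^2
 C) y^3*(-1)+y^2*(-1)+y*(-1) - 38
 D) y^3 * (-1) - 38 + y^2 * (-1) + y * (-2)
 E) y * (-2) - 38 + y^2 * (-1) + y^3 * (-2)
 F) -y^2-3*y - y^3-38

Adding the polynomials and combining like terms:
(y + y^3*(-1) - 10 - 2*y^2) + (-3*y + y^2 - 28)
= y^3 * (-1) - 38 + y^2 * (-1) + y * (-2)
D) y^3 * (-1) - 38 + y^2 * (-1) + y * (-2)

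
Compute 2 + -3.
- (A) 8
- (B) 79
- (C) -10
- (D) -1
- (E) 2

2 + -3 = -1
D) -1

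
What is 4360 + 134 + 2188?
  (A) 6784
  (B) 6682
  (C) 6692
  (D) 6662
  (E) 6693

First: 4360 + 134 = 4494
Then: 4494 + 2188 = 6682
B) 6682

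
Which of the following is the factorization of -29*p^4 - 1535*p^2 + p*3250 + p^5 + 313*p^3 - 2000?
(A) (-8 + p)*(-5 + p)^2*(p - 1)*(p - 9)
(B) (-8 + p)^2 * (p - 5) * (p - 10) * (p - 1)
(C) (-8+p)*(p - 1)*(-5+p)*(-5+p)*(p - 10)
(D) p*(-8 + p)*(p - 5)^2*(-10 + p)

We need to factor -29*p^4 - 1535*p^2 + p*3250 + p^5 + 313*p^3 - 2000.
The factored form is (-8+p)*(p - 1)*(-5+p)*(-5+p)*(p - 10).
C) (-8+p)*(p - 1)*(-5+p)*(-5+p)*(p - 10)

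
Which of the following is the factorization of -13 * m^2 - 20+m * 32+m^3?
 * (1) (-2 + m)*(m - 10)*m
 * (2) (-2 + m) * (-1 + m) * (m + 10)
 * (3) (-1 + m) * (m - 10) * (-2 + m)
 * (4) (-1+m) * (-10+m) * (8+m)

We need to factor -13 * m^2 - 20+m * 32+m^3.
The factored form is (-1 + m) * (m - 10) * (-2 + m).
3) (-1 + m) * (m - 10) * (-2 + m)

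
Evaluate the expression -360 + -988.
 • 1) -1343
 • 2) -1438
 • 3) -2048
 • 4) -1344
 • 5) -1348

-360 + -988 = -1348
5) -1348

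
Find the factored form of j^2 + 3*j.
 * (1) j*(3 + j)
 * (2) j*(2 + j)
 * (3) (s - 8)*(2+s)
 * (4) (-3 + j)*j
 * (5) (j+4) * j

We need to factor j^2 + 3*j.
The factored form is j*(3 + j).
1) j*(3 + j)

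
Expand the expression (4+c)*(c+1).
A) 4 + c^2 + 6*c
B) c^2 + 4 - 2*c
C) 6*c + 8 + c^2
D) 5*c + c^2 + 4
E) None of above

Expanding (4+c)*(c+1):
= 5*c + c^2 + 4
D) 5*c + c^2 + 4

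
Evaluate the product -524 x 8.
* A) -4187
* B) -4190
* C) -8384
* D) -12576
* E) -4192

-524 * 8 = -4192
E) -4192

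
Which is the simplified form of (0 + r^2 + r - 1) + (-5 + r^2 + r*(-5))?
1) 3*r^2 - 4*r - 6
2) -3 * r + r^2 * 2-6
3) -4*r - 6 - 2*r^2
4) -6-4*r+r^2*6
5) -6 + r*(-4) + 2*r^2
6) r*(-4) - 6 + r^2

Adding the polynomials and combining like terms:
(0 + r^2 + r - 1) + (-5 + r^2 + r*(-5))
= -6 + r*(-4) + 2*r^2
5) -6 + r*(-4) + 2*r^2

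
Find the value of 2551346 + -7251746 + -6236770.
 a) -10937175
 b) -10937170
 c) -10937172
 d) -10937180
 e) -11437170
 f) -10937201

First: 2551346 + -7251746 = -4700400
Then: -4700400 + -6236770 = -10937170
b) -10937170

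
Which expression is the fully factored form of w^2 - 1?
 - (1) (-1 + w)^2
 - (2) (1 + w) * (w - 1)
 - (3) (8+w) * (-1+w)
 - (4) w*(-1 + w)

We need to factor w^2 - 1.
The factored form is (1 + w) * (w - 1).
2) (1 + w) * (w - 1)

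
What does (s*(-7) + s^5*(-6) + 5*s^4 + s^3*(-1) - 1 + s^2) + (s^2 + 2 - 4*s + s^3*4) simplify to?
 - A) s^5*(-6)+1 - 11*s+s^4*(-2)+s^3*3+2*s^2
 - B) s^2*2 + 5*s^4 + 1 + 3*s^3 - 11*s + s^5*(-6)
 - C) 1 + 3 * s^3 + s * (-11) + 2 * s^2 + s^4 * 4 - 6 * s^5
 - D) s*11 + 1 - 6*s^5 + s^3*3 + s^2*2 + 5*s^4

Adding the polynomials and combining like terms:
(s*(-7) + s^5*(-6) + 5*s^4 + s^3*(-1) - 1 + s^2) + (s^2 + 2 - 4*s + s^3*4)
= s^2*2 + 5*s^4 + 1 + 3*s^3 - 11*s + s^5*(-6)
B) s^2*2 + 5*s^4 + 1 + 3*s^3 - 11*s + s^5*(-6)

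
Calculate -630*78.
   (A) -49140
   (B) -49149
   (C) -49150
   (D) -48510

-630 * 78 = -49140
A) -49140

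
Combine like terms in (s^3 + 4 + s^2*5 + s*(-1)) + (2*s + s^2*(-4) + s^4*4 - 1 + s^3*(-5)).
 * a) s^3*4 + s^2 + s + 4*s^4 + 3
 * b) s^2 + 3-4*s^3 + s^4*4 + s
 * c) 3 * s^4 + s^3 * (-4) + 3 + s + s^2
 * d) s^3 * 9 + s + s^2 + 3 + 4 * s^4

Adding the polynomials and combining like terms:
(s^3 + 4 + s^2*5 + s*(-1)) + (2*s + s^2*(-4) + s^4*4 - 1 + s^3*(-5))
= s^2 + 3-4*s^3 + s^4*4 + s
b) s^2 + 3-4*s^3 + s^4*4 + s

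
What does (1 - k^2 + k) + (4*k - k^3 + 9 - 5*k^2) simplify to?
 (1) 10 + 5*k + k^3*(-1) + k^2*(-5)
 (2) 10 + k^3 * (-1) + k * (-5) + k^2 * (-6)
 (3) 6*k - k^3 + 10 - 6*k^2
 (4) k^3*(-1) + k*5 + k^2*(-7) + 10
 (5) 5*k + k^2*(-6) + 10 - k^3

Adding the polynomials and combining like terms:
(1 - k^2 + k) + (4*k - k^3 + 9 - 5*k^2)
= 5*k + k^2*(-6) + 10 - k^3
5) 5*k + k^2*(-6) + 10 - k^3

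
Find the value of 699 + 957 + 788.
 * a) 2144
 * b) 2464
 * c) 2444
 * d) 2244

First: 699 + 957 = 1656
Then: 1656 + 788 = 2444
c) 2444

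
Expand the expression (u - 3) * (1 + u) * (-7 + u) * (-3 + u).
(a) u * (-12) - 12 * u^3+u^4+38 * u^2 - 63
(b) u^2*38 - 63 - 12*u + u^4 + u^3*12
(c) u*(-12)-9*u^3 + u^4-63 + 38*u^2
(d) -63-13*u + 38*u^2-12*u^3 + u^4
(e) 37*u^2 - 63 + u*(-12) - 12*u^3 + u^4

Expanding (u - 3) * (1 + u) * (-7 + u) * (-3 + u):
= u * (-12) - 12 * u^3+u^4+38 * u^2 - 63
a) u * (-12) - 12 * u^3+u^4+38 * u^2 - 63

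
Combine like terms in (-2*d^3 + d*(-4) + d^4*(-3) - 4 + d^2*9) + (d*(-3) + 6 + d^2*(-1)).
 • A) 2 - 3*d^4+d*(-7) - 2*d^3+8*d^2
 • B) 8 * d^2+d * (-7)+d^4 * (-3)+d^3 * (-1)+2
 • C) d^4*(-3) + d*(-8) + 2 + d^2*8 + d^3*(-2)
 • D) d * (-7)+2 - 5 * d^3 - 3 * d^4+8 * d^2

Adding the polynomials and combining like terms:
(-2*d^3 + d*(-4) + d^4*(-3) - 4 + d^2*9) + (d*(-3) + 6 + d^2*(-1))
= 2 - 3*d^4+d*(-7) - 2*d^3+8*d^2
A) 2 - 3*d^4+d*(-7) - 2*d^3+8*d^2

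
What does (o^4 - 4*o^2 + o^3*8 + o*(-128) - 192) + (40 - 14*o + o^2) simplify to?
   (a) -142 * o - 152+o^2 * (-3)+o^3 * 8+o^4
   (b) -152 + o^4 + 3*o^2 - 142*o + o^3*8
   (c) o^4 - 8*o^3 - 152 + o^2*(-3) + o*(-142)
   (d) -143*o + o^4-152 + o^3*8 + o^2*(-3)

Adding the polynomials and combining like terms:
(o^4 - 4*o^2 + o^3*8 + o*(-128) - 192) + (40 - 14*o + o^2)
= -142 * o - 152+o^2 * (-3)+o^3 * 8+o^4
a) -142 * o - 152+o^2 * (-3)+o^3 * 8+o^4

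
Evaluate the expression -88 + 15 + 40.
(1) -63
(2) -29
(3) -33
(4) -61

First: -88 + 15 = -73
Then: -73 + 40 = -33
3) -33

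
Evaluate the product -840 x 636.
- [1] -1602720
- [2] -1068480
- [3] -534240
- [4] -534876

-840 * 636 = -534240
3) -534240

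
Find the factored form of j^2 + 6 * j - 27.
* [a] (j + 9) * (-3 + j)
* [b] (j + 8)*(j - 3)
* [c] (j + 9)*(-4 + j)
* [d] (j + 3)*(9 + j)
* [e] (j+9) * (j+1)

We need to factor j^2 + 6 * j - 27.
The factored form is (j + 9) * (-3 + j).
a) (j + 9) * (-3 + j)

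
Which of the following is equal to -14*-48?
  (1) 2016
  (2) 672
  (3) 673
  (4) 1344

-14 * -48 = 672
2) 672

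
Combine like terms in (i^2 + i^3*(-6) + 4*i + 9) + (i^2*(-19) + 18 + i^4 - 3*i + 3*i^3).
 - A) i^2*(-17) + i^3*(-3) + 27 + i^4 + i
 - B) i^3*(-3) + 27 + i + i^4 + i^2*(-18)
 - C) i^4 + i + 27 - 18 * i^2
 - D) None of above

Adding the polynomials and combining like terms:
(i^2 + i^3*(-6) + 4*i + 9) + (i^2*(-19) + 18 + i^4 - 3*i + 3*i^3)
= i^3*(-3) + 27 + i + i^4 + i^2*(-18)
B) i^3*(-3) + 27 + i + i^4 + i^2*(-18)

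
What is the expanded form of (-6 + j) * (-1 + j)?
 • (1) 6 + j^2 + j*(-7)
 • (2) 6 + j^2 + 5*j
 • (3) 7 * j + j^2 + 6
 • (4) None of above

Expanding (-6 + j) * (-1 + j):
= 6 + j^2 + j*(-7)
1) 6 + j^2 + j*(-7)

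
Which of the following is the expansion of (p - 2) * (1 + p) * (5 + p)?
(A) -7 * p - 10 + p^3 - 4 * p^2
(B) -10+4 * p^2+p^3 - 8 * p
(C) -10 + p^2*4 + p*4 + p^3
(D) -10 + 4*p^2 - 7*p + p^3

Expanding (p - 2) * (1 + p) * (5 + p):
= -10 + 4*p^2 - 7*p + p^3
D) -10 + 4*p^2 - 7*p + p^3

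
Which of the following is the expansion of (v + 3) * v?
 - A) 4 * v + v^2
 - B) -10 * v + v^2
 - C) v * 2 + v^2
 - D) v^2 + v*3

Expanding (v + 3) * v:
= v^2 + v*3
D) v^2 + v*3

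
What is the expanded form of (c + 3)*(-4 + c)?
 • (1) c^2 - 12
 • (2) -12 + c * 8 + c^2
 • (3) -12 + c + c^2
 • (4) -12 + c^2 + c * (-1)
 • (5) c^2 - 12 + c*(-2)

Expanding (c + 3)*(-4 + c):
= -12 + c^2 + c * (-1)
4) -12 + c^2 + c * (-1)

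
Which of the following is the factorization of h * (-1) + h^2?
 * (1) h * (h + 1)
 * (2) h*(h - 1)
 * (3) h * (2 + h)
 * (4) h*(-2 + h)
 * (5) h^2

We need to factor h * (-1) + h^2.
The factored form is h*(h - 1).
2) h*(h - 1)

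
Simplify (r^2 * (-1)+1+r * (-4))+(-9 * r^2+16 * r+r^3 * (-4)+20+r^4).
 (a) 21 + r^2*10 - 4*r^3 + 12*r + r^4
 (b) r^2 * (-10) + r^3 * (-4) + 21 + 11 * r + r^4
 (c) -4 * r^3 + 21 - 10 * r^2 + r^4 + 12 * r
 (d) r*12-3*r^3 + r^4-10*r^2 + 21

Adding the polynomials and combining like terms:
(r^2*(-1) + 1 + r*(-4)) + (-9*r^2 + 16*r + r^3*(-4) + 20 + r^4)
= -4 * r^3 + 21 - 10 * r^2 + r^4 + 12 * r
c) -4 * r^3 + 21 - 10 * r^2 + r^4 + 12 * r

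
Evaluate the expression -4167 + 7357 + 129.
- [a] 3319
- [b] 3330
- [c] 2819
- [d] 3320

First: -4167 + 7357 = 3190
Then: 3190 + 129 = 3319
a) 3319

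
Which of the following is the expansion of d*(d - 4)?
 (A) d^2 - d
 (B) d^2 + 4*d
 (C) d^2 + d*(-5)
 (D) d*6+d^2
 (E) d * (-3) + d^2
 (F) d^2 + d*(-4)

Expanding d*(d - 4):
= d^2 + d*(-4)
F) d^2 + d*(-4)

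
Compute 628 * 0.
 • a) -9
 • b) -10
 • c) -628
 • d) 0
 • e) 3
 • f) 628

628 * 0 = 0
d) 0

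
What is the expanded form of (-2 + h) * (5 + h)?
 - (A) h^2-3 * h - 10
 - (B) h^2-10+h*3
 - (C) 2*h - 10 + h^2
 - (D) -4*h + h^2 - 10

Expanding (-2 + h) * (5 + h):
= h^2-10+h*3
B) h^2-10+h*3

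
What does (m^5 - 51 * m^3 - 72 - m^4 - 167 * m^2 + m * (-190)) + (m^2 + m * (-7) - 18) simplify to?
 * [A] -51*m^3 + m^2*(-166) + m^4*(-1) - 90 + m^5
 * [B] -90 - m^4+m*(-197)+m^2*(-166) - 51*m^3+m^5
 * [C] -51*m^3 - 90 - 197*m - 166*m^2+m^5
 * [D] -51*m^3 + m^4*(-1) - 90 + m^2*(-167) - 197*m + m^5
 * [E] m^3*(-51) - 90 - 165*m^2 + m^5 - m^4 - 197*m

Adding the polynomials and combining like terms:
(m^5 - 51*m^3 - 72 - m^4 - 167*m^2 + m*(-190)) + (m^2 + m*(-7) - 18)
= -90 - m^4+m*(-197)+m^2*(-166) - 51*m^3+m^5
B) -90 - m^4+m*(-197)+m^2*(-166) - 51*m^3+m^5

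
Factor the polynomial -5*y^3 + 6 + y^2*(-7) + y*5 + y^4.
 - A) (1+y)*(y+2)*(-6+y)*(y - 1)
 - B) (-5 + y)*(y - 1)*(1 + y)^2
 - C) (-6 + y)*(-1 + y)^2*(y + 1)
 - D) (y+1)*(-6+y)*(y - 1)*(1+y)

We need to factor -5*y^3 + 6 + y^2*(-7) + y*5 + y^4.
The factored form is (y+1)*(-6+y)*(y - 1)*(1+y).
D) (y+1)*(-6+y)*(y - 1)*(1+y)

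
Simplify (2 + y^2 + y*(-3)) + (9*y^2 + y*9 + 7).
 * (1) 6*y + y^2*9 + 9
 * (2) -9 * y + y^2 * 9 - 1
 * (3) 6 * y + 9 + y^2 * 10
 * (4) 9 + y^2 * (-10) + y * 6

Adding the polynomials and combining like terms:
(2 + y^2 + y*(-3)) + (9*y^2 + y*9 + 7)
= 6 * y + 9 + y^2 * 10
3) 6 * y + 9 + y^2 * 10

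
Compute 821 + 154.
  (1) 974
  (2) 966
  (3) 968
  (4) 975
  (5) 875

821 + 154 = 975
4) 975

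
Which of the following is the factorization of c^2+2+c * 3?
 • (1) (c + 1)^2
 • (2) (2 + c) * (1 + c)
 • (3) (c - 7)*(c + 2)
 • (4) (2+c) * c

We need to factor c^2+2+c * 3.
The factored form is (2 + c) * (1 + c).
2) (2 + c) * (1 + c)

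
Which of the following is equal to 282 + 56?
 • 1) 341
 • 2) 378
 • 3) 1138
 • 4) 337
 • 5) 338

282 + 56 = 338
5) 338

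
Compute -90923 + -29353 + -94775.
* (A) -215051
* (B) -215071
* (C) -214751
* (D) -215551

First: -90923 + -29353 = -120276
Then: -120276 + -94775 = -215051
A) -215051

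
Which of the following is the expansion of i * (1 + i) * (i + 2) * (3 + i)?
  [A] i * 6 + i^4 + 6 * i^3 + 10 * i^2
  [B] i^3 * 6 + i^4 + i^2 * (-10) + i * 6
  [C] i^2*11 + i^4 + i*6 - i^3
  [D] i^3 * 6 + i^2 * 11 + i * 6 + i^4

Expanding i * (1 + i) * (i + 2) * (3 + i):
= i^3 * 6 + i^2 * 11 + i * 6 + i^4
D) i^3 * 6 + i^2 * 11 + i * 6 + i^4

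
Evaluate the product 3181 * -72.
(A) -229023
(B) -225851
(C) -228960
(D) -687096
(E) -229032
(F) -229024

3181 * -72 = -229032
E) -229032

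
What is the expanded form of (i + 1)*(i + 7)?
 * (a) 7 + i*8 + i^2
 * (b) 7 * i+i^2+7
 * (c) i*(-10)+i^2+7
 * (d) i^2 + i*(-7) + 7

Expanding (i + 1)*(i + 7):
= 7 + i*8 + i^2
a) 7 + i*8 + i^2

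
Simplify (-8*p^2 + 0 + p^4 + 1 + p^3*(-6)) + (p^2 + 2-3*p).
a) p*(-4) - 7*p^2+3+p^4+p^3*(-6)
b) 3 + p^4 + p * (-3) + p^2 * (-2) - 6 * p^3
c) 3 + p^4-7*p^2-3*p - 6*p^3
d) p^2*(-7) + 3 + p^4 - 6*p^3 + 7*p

Adding the polynomials and combining like terms:
(-8*p^2 + 0 + p^4 + 1 + p^3*(-6)) + (p^2 + 2 - 3*p)
= 3 + p^4-7*p^2-3*p - 6*p^3
c) 3 + p^4-7*p^2-3*p - 6*p^3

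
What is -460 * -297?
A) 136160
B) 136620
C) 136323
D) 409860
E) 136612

-460 * -297 = 136620
B) 136620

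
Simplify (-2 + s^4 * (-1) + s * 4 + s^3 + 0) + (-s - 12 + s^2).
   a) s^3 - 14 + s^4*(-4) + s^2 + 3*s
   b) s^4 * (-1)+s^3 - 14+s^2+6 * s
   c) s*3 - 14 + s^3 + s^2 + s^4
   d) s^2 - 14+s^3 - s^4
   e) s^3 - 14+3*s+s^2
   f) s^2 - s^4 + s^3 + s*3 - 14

Adding the polynomials and combining like terms:
(-2 + s^4*(-1) + s*4 + s^3 + 0) + (-s - 12 + s^2)
= s^2 - s^4 + s^3 + s*3 - 14
f) s^2 - s^4 + s^3 + s*3 - 14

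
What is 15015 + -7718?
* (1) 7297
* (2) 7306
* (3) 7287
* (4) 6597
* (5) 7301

15015 + -7718 = 7297
1) 7297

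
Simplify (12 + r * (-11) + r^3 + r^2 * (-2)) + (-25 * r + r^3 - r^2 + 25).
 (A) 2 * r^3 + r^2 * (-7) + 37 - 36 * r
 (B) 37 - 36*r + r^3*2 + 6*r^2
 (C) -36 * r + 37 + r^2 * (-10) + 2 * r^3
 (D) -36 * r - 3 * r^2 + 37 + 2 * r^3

Adding the polynomials and combining like terms:
(12 + r*(-11) + r^3 + r^2*(-2)) + (-25*r + r^3 - r^2 + 25)
= -36 * r - 3 * r^2 + 37 + 2 * r^3
D) -36 * r - 3 * r^2 + 37 + 2 * r^3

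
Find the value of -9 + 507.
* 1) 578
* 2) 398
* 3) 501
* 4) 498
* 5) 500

-9 + 507 = 498
4) 498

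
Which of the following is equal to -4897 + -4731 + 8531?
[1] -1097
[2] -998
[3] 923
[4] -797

First: -4897 + -4731 = -9628
Then: -9628 + 8531 = -1097
1) -1097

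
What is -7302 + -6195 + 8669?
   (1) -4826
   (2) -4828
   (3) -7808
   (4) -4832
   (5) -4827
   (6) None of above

First: -7302 + -6195 = -13497
Then: -13497 + 8669 = -4828
2) -4828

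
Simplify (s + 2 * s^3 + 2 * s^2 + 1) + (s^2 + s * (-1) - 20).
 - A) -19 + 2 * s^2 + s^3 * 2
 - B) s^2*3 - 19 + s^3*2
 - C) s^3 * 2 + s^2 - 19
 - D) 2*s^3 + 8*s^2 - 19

Adding the polynomials and combining like terms:
(s + 2*s^3 + 2*s^2 + 1) + (s^2 + s*(-1) - 20)
= s^2*3 - 19 + s^3*2
B) s^2*3 - 19 + s^3*2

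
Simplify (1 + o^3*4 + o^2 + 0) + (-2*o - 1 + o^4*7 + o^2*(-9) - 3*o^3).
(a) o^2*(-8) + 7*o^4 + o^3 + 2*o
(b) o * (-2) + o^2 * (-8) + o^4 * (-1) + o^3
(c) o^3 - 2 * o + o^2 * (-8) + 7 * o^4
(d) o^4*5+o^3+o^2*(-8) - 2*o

Adding the polynomials and combining like terms:
(1 + o^3*4 + o^2 + 0) + (-2*o - 1 + o^4*7 + o^2*(-9) - 3*o^3)
= o^3 - 2 * o + o^2 * (-8) + 7 * o^4
c) o^3 - 2 * o + o^2 * (-8) + 7 * o^4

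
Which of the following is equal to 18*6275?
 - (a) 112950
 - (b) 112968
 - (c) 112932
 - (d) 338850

18 * 6275 = 112950
a) 112950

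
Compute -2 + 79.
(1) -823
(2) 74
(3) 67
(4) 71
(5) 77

-2 + 79 = 77
5) 77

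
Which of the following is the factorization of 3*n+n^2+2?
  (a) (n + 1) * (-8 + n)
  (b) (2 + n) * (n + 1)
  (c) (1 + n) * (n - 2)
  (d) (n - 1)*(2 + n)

We need to factor 3*n+n^2+2.
The factored form is (2 + n) * (n + 1).
b) (2 + n) * (n + 1)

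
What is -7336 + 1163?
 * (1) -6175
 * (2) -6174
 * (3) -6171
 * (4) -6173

-7336 + 1163 = -6173
4) -6173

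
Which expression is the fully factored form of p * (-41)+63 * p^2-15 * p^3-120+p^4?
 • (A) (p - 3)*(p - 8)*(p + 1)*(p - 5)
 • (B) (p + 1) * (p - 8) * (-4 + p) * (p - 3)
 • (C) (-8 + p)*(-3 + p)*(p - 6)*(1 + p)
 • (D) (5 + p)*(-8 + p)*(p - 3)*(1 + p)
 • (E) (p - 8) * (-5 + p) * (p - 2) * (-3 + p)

We need to factor p * (-41)+63 * p^2-15 * p^3-120+p^4.
The factored form is (p - 3)*(p - 8)*(p + 1)*(p - 5).
A) (p - 3)*(p - 8)*(p + 1)*(p - 5)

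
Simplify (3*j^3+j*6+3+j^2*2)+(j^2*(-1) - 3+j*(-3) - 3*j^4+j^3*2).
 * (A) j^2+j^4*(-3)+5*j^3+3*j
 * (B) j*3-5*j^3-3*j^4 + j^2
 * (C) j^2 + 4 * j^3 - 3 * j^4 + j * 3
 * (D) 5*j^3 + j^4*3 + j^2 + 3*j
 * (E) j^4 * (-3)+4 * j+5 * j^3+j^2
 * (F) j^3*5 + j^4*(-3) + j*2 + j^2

Adding the polynomials and combining like terms:
(3*j^3 + j*6 + 3 + j^2*2) + (j^2*(-1) - 3 + j*(-3) - 3*j^4 + j^3*2)
= j^2+j^4*(-3)+5*j^3+3*j
A) j^2+j^4*(-3)+5*j^3+3*j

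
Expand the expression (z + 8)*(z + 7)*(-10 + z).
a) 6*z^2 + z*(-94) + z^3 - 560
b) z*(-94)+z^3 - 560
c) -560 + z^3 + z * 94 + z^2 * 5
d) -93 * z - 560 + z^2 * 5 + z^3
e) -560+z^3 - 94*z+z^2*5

Expanding (z + 8)*(z + 7)*(-10 + z):
= -560+z^3 - 94*z+z^2*5
e) -560+z^3 - 94*z+z^2*5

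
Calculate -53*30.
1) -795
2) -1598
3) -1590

-53 * 30 = -1590
3) -1590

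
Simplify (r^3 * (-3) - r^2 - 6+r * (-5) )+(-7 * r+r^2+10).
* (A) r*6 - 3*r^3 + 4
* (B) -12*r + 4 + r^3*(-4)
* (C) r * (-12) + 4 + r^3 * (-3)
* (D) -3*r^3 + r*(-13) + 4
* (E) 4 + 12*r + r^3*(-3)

Adding the polynomials and combining like terms:
(r^3*(-3) - r^2 - 6 + r*(-5)) + (-7*r + r^2 + 10)
= r * (-12) + 4 + r^3 * (-3)
C) r * (-12) + 4 + r^3 * (-3)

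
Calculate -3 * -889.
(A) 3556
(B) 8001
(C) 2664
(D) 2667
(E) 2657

-3 * -889 = 2667
D) 2667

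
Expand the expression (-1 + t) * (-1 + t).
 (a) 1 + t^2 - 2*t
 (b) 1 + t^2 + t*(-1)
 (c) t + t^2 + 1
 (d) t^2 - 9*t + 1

Expanding (-1 + t) * (-1 + t):
= 1 + t^2 - 2*t
a) 1 + t^2 - 2*t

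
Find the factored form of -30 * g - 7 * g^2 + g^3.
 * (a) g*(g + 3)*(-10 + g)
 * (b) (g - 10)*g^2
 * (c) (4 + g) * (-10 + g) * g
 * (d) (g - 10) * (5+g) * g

We need to factor -30 * g - 7 * g^2 + g^3.
The factored form is g*(g + 3)*(-10 + g).
a) g*(g + 3)*(-10 + g)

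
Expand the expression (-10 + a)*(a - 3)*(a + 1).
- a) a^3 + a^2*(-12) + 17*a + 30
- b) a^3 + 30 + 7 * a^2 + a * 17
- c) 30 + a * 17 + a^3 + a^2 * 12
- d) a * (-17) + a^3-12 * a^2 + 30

Expanding (-10 + a)*(a - 3)*(a + 1):
= a^3 + a^2*(-12) + 17*a + 30
a) a^3 + a^2*(-12) + 17*a + 30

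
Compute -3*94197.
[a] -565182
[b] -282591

-3 * 94197 = -282591
b) -282591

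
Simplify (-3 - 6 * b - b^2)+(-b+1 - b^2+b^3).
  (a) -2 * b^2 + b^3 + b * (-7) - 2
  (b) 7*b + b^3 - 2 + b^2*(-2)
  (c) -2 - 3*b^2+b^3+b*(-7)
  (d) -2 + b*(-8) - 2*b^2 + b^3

Adding the polynomials and combining like terms:
(-3 - 6*b - b^2) + (-b + 1 - b^2 + b^3)
= -2 * b^2 + b^3 + b * (-7) - 2
a) -2 * b^2 + b^3 + b * (-7) - 2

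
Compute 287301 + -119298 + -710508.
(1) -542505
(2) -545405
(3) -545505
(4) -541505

First: 287301 + -119298 = 168003
Then: 168003 + -710508 = -542505
1) -542505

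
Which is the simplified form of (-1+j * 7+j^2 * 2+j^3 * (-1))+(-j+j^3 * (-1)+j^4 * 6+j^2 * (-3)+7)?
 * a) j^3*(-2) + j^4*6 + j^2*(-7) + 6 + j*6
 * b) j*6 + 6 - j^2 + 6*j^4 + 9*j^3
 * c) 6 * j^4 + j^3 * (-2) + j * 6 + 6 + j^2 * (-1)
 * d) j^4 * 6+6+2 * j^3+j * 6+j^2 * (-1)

Adding the polynomials and combining like terms:
(-1 + j*7 + j^2*2 + j^3*(-1)) + (-j + j^3*(-1) + j^4*6 + j^2*(-3) + 7)
= 6 * j^4 + j^3 * (-2) + j * 6 + 6 + j^2 * (-1)
c) 6 * j^4 + j^3 * (-2) + j * 6 + 6 + j^2 * (-1)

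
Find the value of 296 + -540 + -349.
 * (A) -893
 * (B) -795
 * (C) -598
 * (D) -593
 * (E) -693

First: 296 + -540 = -244
Then: -244 + -349 = -593
D) -593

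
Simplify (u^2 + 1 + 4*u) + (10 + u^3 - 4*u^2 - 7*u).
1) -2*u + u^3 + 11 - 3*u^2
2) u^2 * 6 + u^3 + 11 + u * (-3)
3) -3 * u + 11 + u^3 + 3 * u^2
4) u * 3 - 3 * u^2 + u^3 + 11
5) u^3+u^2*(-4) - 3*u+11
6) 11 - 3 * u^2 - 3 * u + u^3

Adding the polynomials and combining like terms:
(u^2 + 1 + 4*u) + (10 + u^3 - 4*u^2 - 7*u)
= 11 - 3 * u^2 - 3 * u + u^3
6) 11 - 3 * u^2 - 3 * u + u^3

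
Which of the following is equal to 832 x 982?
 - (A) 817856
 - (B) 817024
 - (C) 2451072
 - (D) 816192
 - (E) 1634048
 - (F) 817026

832 * 982 = 817024
B) 817024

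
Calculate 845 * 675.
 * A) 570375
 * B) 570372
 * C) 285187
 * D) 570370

845 * 675 = 570375
A) 570375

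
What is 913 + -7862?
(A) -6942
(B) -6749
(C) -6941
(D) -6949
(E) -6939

913 + -7862 = -6949
D) -6949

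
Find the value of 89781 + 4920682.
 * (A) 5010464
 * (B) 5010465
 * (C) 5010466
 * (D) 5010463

89781 + 4920682 = 5010463
D) 5010463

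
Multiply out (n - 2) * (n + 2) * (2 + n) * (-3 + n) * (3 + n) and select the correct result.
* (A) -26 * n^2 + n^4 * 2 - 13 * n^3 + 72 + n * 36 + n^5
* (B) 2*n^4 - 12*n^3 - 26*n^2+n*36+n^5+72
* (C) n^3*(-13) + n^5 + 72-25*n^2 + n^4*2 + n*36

Expanding (n - 2) * (n + 2) * (2 + n) * (-3 + n) * (3 + n):
= -26 * n^2 + n^4 * 2 - 13 * n^3 + 72 + n * 36 + n^5
A) -26 * n^2 + n^4 * 2 - 13 * n^3 + 72 + n * 36 + n^5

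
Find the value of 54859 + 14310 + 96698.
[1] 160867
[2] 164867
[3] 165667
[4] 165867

First: 54859 + 14310 = 69169
Then: 69169 + 96698 = 165867
4) 165867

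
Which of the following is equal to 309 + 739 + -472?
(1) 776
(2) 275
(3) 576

First: 309 + 739 = 1048
Then: 1048 + -472 = 576
3) 576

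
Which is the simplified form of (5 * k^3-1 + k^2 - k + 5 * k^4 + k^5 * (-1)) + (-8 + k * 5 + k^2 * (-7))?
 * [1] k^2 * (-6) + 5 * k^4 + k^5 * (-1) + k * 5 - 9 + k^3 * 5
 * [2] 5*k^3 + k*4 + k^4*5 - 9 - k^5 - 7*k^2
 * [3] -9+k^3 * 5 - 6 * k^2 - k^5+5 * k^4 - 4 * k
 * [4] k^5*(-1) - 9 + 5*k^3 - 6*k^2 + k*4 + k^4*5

Adding the polynomials and combining like terms:
(5*k^3 - 1 + k^2 - k + 5*k^4 + k^5*(-1)) + (-8 + k*5 + k^2*(-7))
= k^5*(-1) - 9 + 5*k^3 - 6*k^2 + k*4 + k^4*5
4) k^5*(-1) - 9 + 5*k^3 - 6*k^2 + k*4 + k^4*5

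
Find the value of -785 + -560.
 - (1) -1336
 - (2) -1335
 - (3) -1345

-785 + -560 = -1345
3) -1345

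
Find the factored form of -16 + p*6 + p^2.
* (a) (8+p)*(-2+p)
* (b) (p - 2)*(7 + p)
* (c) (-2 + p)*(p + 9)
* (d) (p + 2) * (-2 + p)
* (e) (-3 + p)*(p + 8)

We need to factor -16 + p*6 + p^2.
The factored form is (8+p)*(-2+p).
a) (8+p)*(-2+p)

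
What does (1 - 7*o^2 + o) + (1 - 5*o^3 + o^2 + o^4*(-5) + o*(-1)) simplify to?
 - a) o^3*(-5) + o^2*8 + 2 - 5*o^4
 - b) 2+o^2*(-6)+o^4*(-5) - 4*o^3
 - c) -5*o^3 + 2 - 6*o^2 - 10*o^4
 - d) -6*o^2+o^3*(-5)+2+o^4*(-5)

Adding the polynomials and combining like terms:
(1 - 7*o^2 + o) + (1 - 5*o^3 + o^2 + o^4*(-5) + o*(-1))
= -6*o^2+o^3*(-5)+2+o^4*(-5)
d) -6*o^2+o^3*(-5)+2+o^4*(-5)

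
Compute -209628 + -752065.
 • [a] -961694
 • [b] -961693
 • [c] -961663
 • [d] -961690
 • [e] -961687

-209628 + -752065 = -961693
b) -961693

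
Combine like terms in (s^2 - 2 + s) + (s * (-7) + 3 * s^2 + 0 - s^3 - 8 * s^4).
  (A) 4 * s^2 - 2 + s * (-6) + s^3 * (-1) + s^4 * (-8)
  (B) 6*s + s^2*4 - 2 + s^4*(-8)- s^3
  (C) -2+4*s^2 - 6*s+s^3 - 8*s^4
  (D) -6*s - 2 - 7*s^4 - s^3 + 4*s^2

Adding the polynomials and combining like terms:
(s^2 - 2 + s) + (s*(-7) + 3*s^2 + 0 - s^3 - 8*s^4)
= 4 * s^2 - 2 + s * (-6) + s^3 * (-1) + s^4 * (-8)
A) 4 * s^2 - 2 + s * (-6) + s^3 * (-1) + s^4 * (-8)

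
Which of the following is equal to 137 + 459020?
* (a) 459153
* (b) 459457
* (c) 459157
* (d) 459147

137 + 459020 = 459157
c) 459157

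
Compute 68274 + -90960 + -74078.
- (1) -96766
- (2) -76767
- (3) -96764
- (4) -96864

First: 68274 + -90960 = -22686
Then: -22686 + -74078 = -96764
3) -96764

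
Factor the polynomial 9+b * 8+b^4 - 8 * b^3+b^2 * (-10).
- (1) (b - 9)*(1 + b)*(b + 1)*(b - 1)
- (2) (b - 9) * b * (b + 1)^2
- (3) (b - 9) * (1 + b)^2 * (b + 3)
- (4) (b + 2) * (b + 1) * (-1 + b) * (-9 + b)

We need to factor 9+b * 8+b^4 - 8 * b^3+b^2 * (-10).
The factored form is (b - 9)*(1 + b)*(b + 1)*(b - 1).
1) (b - 9)*(1 + b)*(b + 1)*(b - 1)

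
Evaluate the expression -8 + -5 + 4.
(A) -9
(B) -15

First: -8 + -5 = -13
Then: -13 + 4 = -9
A) -9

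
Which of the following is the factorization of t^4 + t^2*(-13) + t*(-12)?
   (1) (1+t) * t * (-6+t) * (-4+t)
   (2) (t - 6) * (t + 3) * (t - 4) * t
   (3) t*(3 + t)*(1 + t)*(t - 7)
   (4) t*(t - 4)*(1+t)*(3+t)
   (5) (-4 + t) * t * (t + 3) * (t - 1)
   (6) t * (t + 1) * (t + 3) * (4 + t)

We need to factor t^4 + t^2*(-13) + t*(-12).
The factored form is t*(t - 4)*(1+t)*(3+t).
4) t*(t - 4)*(1+t)*(3+t)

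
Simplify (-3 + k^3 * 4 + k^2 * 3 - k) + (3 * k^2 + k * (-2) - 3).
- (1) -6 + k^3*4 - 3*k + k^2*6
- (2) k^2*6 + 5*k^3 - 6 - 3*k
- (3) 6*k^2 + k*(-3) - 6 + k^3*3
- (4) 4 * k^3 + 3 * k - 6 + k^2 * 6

Adding the polynomials and combining like terms:
(-3 + k^3*4 + k^2*3 - k) + (3*k^2 + k*(-2) - 3)
= -6 + k^3*4 - 3*k + k^2*6
1) -6 + k^3*4 - 3*k + k^2*6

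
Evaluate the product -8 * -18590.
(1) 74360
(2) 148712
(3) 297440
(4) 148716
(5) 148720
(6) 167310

-8 * -18590 = 148720
5) 148720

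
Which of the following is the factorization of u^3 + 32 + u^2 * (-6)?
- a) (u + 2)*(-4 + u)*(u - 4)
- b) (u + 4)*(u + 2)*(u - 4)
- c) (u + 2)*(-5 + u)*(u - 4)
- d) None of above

We need to factor u^3 + 32 + u^2 * (-6).
The factored form is (u + 2)*(-4 + u)*(u - 4).
a) (u + 2)*(-4 + u)*(u - 4)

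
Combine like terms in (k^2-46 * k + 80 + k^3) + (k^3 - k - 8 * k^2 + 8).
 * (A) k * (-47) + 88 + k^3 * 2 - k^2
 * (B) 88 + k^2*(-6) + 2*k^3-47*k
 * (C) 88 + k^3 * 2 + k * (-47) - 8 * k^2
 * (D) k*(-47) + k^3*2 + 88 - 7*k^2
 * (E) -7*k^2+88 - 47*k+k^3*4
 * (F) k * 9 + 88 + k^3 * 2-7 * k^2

Adding the polynomials and combining like terms:
(k^2 - 46*k + 80 + k^3) + (k^3 - k - 8*k^2 + 8)
= k*(-47) + k^3*2 + 88 - 7*k^2
D) k*(-47) + k^3*2 + 88 - 7*k^2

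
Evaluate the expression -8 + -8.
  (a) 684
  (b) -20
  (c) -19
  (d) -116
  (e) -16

-8 + -8 = -16
e) -16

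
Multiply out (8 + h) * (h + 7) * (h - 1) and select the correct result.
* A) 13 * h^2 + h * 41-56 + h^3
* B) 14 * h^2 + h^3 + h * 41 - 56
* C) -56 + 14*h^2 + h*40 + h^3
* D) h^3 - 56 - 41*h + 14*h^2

Expanding (8 + h) * (h + 7) * (h - 1):
= 14 * h^2 + h^3 + h * 41 - 56
B) 14 * h^2 + h^3 + h * 41 - 56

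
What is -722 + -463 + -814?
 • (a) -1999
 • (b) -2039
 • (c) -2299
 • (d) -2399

First: -722 + -463 = -1185
Then: -1185 + -814 = -1999
a) -1999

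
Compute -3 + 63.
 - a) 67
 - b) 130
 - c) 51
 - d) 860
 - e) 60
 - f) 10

-3 + 63 = 60
e) 60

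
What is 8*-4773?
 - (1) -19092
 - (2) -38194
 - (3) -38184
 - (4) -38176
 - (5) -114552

8 * -4773 = -38184
3) -38184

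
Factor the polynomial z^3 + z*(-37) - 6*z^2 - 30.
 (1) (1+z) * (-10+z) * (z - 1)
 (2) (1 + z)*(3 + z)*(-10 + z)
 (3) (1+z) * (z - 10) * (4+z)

We need to factor z^3 + z*(-37) - 6*z^2 - 30.
The factored form is (1 + z)*(3 + z)*(-10 + z).
2) (1 + z)*(3 + z)*(-10 + z)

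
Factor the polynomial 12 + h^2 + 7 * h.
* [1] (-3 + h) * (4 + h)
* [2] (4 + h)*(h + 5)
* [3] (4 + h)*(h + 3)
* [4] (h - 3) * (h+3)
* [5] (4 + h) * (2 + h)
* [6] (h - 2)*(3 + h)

We need to factor 12 + h^2 + 7 * h.
The factored form is (4 + h)*(h + 3).
3) (4 + h)*(h + 3)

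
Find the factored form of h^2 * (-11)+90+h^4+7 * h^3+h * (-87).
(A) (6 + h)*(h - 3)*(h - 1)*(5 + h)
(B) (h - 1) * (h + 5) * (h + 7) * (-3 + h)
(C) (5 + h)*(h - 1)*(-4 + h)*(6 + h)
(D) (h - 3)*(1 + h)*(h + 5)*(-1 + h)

We need to factor h^2 * (-11)+90+h^4+7 * h^3+h * (-87).
The factored form is (6 + h)*(h - 3)*(h - 1)*(5 + h).
A) (6 + h)*(h - 3)*(h - 1)*(5 + h)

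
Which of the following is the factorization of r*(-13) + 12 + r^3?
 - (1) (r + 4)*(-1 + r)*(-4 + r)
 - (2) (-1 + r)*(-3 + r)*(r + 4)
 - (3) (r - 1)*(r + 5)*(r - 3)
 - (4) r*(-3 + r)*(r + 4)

We need to factor r*(-13) + 12 + r^3.
The factored form is (-1 + r)*(-3 + r)*(r + 4).
2) (-1 + r)*(-3 + r)*(r + 4)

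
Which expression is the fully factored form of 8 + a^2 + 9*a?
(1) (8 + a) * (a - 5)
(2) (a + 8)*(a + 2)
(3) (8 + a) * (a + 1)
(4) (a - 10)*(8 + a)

We need to factor 8 + a^2 + 9*a.
The factored form is (8 + a) * (a + 1).
3) (8 + a) * (a + 1)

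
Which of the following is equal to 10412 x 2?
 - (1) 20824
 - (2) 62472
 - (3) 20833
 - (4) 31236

10412 * 2 = 20824
1) 20824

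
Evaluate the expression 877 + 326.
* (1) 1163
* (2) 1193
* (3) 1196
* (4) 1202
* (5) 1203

877 + 326 = 1203
5) 1203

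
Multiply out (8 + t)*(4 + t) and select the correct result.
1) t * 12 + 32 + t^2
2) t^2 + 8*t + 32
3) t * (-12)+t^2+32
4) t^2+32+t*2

Expanding (8 + t)*(4 + t):
= t * 12 + 32 + t^2
1) t * 12 + 32 + t^2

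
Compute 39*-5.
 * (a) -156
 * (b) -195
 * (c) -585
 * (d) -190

39 * -5 = -195
b) -195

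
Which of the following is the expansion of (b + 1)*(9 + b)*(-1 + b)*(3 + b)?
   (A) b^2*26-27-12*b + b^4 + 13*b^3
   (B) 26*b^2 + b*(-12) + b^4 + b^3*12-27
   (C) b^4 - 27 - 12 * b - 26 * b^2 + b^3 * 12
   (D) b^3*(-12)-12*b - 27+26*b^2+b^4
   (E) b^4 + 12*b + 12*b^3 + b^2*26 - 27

Expanding (b + 1)*(9 + b)*(-1 + b)*(3 + b):
= 26*b^2 + b*(-12) + b^4 + b^3*12-27
B) 26*b^2 + b*(-12) + b^4 + b^3*12-27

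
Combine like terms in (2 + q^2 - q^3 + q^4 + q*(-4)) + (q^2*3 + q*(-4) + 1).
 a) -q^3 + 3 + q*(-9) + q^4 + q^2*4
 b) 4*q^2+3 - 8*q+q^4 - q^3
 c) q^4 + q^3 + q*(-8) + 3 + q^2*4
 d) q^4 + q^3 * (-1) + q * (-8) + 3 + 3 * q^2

Adding the polynomials and combining like terms:
(2 + q^2 - q^3 + q^4 + q*(-4)) + (q^2*3 + q*(-4) + 1)
= 4*q^2+3 - 8*q+q^4 - q^3
b) 4*q^2+3 - 8*q+q^4 - q^3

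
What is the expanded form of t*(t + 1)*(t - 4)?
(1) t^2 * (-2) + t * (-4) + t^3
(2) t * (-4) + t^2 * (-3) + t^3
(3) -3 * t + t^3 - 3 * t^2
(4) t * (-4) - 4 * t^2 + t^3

Expanding t*(t + 1)*(t - 4):
= t * (-4) + t^2 * (-3) + t^3
2) t * (-4) + t^2 * (-3) + t^3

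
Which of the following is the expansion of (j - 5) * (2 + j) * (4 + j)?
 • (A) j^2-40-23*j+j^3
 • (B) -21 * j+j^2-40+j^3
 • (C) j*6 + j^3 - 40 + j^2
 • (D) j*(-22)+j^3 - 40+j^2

Expanding (j - 5) * (2 + j) * (4 + j):
= j*(-22)+j^3 - 40+j^2
D) j*(-22)+j^3 - 40+j^2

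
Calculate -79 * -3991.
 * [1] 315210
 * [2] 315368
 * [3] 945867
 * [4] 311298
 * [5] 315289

-79 * -3991 = 315289
5) 315289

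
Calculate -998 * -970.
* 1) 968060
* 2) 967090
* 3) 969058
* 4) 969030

-998 * -970 = 968060
1) 968060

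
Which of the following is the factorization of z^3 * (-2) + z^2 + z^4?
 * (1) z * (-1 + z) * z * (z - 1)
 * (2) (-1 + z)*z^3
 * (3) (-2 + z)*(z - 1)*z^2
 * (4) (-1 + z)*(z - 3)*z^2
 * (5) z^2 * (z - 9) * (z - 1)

We need to factor z^3 * (-2) + z^2 + z^4.
The factored form is z * (-1 + z) * z * (z - 1).
1) z * (-1 + z) * z * (z - 1)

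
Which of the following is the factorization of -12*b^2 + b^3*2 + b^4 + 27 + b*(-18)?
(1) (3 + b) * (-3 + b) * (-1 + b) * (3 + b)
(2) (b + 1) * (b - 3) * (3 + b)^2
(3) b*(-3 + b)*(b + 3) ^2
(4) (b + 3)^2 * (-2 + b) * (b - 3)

We need to factor -12*b^2 + b^3*2 + b^4 + 27 + b*(-18).
The factored form is (3 + b) * (-3 + b) * (-1 + b) * (3 + b).
1) (3 + b) * (-3 + b) * (-1 + b) * (3 + b)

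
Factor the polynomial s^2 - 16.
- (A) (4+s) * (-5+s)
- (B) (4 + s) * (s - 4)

We need to factor s^2 - 16.
The factored form is (4 + s) * (s - 4).
B) (4 + s) * (s - 4)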